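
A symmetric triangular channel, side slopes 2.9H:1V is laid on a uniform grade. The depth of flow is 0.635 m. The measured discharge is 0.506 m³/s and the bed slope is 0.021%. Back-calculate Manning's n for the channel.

For a triangular section with side slope z = 2.9: A = zy² = 2.9×0.635² = 1.169 m²; P = 2y√(1+z²) = 2×0.635×3.068 = 3.896 m.
Hydraulic radius R = A/P = 1.169/3.896 = 0.3002 m.
Rearranging Manning's equation: n = (1/Q) A R^(2/3) S^(1/2) = (1/0.506) × 1.169 × 0.3002^(2/3) × √0.00021 = 0.015.

n = 0.015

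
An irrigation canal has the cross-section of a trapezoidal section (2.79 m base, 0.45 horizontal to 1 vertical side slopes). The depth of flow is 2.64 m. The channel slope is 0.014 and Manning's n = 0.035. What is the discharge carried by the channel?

Q = 40.6 m³/s

With bottom width b = 2.79 m and side slope z = 0.45: A = (b + zy)y = (2.79 + 0.45×2.64)×2.64 = 10.5 m²; P = b + 2y√(1+z²) = 2.79 + 2×2.64×1.097 = 8.58 m.
Hydraulic radius R = A/P = 10.5/8.58 = 1.224 m.
Manning's equation: Q = (1/n) A R^(2/3) S^(1/2) = (1/0.035) × 10.5 × 1.224^(2/3) × 0.014^(1/2) = 40.6 m³/s.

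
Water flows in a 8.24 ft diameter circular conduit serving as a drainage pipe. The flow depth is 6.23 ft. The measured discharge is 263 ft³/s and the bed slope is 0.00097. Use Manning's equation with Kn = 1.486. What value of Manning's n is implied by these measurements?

n = 0.014

For a circular section of diameter D = 8.24 ft at depth y = 6.23 ft, the central angle is θ = 2 arccos(1 − 2y/D) = 4.217 rad. Then A = (D²/8)(θ − sin θ) = 43.26 ft² and P = Dθ/2 = 17.37 ft.
Hydraulic radius R = A/P = 43.26/17.37 = 2.49 ft.
Rearranging Manning's equation: n = (1.486/Q) A R^(2/3) S^(1/2) = (1.486/263) × 43.26 × 2.49^(2/3) × √0.00097 = 0.014.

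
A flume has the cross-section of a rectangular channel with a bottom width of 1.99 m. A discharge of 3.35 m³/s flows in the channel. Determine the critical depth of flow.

For a rectangular channel, critical depth y_c = (q²/g)^(1/3) where q = Q/b = 3.35/1.99 = 1.683 m²/s.
So y_c = (1.683²/9.81)^(1/3) = 0.661 m.

y_c = 0.661 m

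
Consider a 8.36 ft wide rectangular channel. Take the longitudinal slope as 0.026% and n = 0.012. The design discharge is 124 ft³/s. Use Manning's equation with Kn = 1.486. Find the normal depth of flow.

y_n = 4.45 ft

Manning's equation rearranged: A R^(2/3) = nQ / (1.486·√S) = 0.012 × 124 / (1.486 × √0.00026) = 62.1.
Trying y = 3.26 ft: A R^(2/3) = 40.8 — too small.
Trying y = 5.09 ft: A R^(2/3) = 74.04 — too large.
Trying y = 4.45 ft: A R^(2/3) = 62.07 — ≈ 62.1.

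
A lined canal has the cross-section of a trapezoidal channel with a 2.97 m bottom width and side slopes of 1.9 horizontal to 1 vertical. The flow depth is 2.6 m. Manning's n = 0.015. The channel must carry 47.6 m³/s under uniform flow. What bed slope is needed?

With bottom width b = 2.97 m and side slope z = 1.9: A = (b + zy)y = (2.97 + 1.9×2.6)×2.6 = 20.57 m²; P = b + 2y√(1+z²) = 2.97 + 2×2.6×2.147 = 14.13 m.
Hydraulic radius R = A/P = 20.57/14.13 = 1.455 m.
From Manning's equation, S = [nQ / (1 A R^(2/3))]² = [0.015 × 47.6 / (1 × 20.57 × 1.455^(2/3))]² = 0.000731.

S = 0.000731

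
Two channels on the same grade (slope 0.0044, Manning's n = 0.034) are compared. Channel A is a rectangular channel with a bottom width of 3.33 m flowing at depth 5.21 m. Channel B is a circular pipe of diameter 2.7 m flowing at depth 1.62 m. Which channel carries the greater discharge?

Channel A: Flow area A = b·y = 3.33 × 5.21 = 17.35 m². Wetted perimeter P = b + 2y = 3.33 + 2×5.21 = 13.75 m. Hydraulic radius R = A/P = 17.35/13.75 = 1.262 m. Q_A = (1/0.034)·17.35·1.262^(2/3)·√0.0044 = 39.52 m³/s.
Channel B: For a circular section of diameter D = 2.7 m at depth y = 1.62 m, the central angle is θ = 2 arccos(1 − 2y/D) = 3.544 rad. Then A = (D²/8)(θ − sin θ) = 3.587 m² and P = Dθ/2 = 4.785 m. Hydraulic radius R = A/P = 3.587/4.785 = 0.7496 m. Q_B = (1/0.034)·3.587·0.7496^(2/3)·√0.0044 = 5.775 m³/s.
Q_A = 39.52 m³/s vs Q_B = 5.775 m³/s, so channel A carries more.

channel A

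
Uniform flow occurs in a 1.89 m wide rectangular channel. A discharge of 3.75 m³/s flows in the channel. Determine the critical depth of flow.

For a rectangular channel, critical depth y_c = (q²/g)^(1/3) where q = Q/b = 3.75/1.89 = 1.984 m²/s.
So y_c = (1.984²/9.81)^(1/3) = 0.738 m.

y_c = 0.738 m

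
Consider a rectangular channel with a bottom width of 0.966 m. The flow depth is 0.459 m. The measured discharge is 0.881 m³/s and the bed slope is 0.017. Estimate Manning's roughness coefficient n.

n = 0.025

Flow area A = b·y = 0.966 × 0.459 = 0.4434 m². Wetted perimeter P = b + 2y = 0.966 + 2×0.459 = 1.884 m.
Hydraulic radius R = A/P = 0.4434/1.884 = 0.2353 m.
Rearranging Manning's equation: n = (1/Q) A R^(2/3) S^(1/2) = (1/0.881) × 0.4434 × 0.2353^(2/3) × √0.017 = 0.025.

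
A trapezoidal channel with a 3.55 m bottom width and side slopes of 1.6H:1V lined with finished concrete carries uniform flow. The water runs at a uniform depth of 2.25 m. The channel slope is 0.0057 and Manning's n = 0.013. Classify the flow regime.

With bottom width b = 3.55 m and side slope z = 1.6: A = (b + zy)y = (3.55 + 1.6×2.25)×2.25 = 16.09 m²; P = b + 2y√(1+z²) = 3.55 + 2×2.25×1.887 = 12.04 m.
Hydraulic radius R = A/P = 16.09/12.04 = 1.336 m.
V = (1/n) R^(2/3) √S = (1/0.013) × 1.336^(2/3) × √0.0057 = 7.045 m/s. Hydraulic depth D_h = A/T = 16.09/10.75 = 1.497 m.
Froude number Fr = V/√(g·D_h) = 7.045/√(9.81×1.497) = 1.84, which is greater than 1, so the flow is supercritical.

supercritical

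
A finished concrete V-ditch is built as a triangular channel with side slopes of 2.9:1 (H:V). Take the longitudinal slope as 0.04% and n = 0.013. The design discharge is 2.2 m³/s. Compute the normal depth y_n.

y_n = 0.925 m

Manning's equation rearranged: A R^(2/3) = nQ / (1·√S) = 0.013 × 2.2 / (√0.0004) = 1.43.
At y = 0.728 m: A R^(2/3) = 0.7547 — too small.
At y = 1.03 m: A R^(2/3) = 1.904 — too large.
At y = 0.925 m: A R^(2/3) = 1.429 — matches.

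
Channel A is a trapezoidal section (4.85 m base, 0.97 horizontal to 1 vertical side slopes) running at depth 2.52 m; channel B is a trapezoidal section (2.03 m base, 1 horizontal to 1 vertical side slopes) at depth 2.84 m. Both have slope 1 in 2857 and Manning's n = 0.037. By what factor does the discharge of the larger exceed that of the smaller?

1.44

Channel A: With bottom width b = 4.85 m and side slope z = 0.97: A = (b + zy)y = (4.85 + 0.97×2.52)×2.52 = 18.38 m²; P = b + 2y√(1+z²) = 4.85 + 2×2.52×1.393 = 11.87 m. Hydraulic radius R = A/P = 18.38/11.87 = 1.548 m. Q_A = (1/0.037)·18.38·1.548^(2/3)·√0.00035 = 12.44 m³/s.
Channel B: With bottom width b = 2.03 m and side slope z = 1: A = (b + zy)y = (2.03 + 1×2.84)×2.84 = 13.83 m²; P = b + 2y√(1+z²) = 2.03 + 2×2.84×1.414 = 10.06 m. Hydraulic radius R = A/P = 13.83/10.06 = 1.374 m. Q_B = (1/0.037)·13.83·1.374^(2/3)·√0.00035 = 8.645 m³/s.
The larger discharge is 12.44 m³/s and the smaller is 8.645 m³/s; the ratio is 1.44.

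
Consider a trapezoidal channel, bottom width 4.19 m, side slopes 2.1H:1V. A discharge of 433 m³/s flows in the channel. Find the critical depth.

At critical depth, Q² T / (g A³) = 1, i.e. A³/T = Q²/g = 433²/9.81 = 19110.
Try y = 4.21 m: A³/T = 7549 — short.
Try y = 5.77 m: A³/T = 29310 — over.
Try y = 5.23 m: A³/T = 19110 — ≈ 19110.

y_c = 5.23 m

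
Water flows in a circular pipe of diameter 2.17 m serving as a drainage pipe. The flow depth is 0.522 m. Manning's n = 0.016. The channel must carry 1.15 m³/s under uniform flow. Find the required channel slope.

For a circular section of diameter D = 2.17 m at depth y = 0.522 m, the central angle is θ = 2 arccos(1 − 2y/D) = 2.05 rad. Then A = (D²/8)(θ − sin θ) = 0.6848 m² and P = Dθ/2 = 2.225 m.
Hydraulic radius R = A/P = 0.6848/2.225 = 0.3078 m.
From Manning's equation, S = [nQ / (1 A R^(2/3))]² = [0.016 × 1.15 / (1 × 0.6848 × 0.3078^(2/3))]² = 0.00347.

S = 0.00347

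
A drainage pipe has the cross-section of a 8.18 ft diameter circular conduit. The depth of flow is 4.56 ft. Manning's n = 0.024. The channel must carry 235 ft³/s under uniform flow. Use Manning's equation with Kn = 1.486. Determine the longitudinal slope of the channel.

For a circular section of diameter D = 8.18 ft at depth y = 4.56 ft, the central angle is θ = 2 arccos(1 − 2y/D) = 3.372 rad. Then A = (D²/8)(θ − sin θ) = 30.11 ft² and P = Dθ/2 = 13.79 ft.
Hydraulic radius R = A/P = 30.11/13.79 = 2.183 ft.
From Manning's equation, S = [nQ / (1.486 A R^(2/3))]² = [0.024 × 235 / (1.486 × 30.11 × 2.183^(2/3))]² = 0.00561.

S = 0.00561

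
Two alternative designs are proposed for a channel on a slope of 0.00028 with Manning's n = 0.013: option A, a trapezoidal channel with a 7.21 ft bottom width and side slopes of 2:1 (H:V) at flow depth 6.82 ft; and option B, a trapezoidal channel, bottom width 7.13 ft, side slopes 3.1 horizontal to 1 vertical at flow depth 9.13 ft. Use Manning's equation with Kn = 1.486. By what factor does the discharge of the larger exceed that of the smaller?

Channel A: With bottom width b = 7.21 ft and side slope z = 2: A = (b + zy)y = (7.21 + 2×6.82)×6.82 = 142.2 ft²; P = b + 2y√(1+z²) = 7.21 + 2×6.82×2.236 = 37.71 ft. Hydraulic radius R = A/P = 142.2/37.71 = 3.771 ft. Q_A = (1.486/0.013)·142.2·3.771^(2/3)·√0.00028 = 658.9 ft³/s.
Channel B: With bottom width b = 7.13 ft and side slope z = 3.1: A = (b + zy)y = (7.13 + 3.1×9.13)×9.13 = 323.5 ft²; P = b + 2y√(1+z²) = 7.13 + 2×9.13×3.257 = 66.61 ft. Hydraulic radius R = A/P = 323.5/66.61 = 4.857 ft. Q_B = (1.486/0.013)·323.5·4.857^(2/3)·√0.00028 = 1775 ft³/s.
The larger discharge is 1775 ft³/s and the smaller is 658.9 ft³/s; the ratio is 2.69.

2.69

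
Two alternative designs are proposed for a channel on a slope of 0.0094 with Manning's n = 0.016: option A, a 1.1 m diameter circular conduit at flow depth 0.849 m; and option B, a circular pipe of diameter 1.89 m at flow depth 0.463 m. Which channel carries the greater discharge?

channel A

Channel A: For a circular section of diameter D = 1.1 m at depth y = 0.849 m, the central angle is θ = 2 arccos(1 − 2y/D) = 4.291 rad. Then A = (D²/8)(θ − sin θ) = 0.7871 m² and P = Dθ/2 = 2.36 m. Hydraulic radius R = A/P = 0.7871/2.36 = 0.3335 m. Q_A = (1/0.016)·0.7871·0.3335^(2/3)·√0.0094 = 2.294 m³/s.
Channel B: For a circular section of diameter D = 1.89 m at depth y = 0.463 m, the central angle is θ = 2 arccos(1 − 2y/D) = 2.071 rad. Then A = (D²/8)(θ − sin θ) = 0.533 m² and P = Dθ/2 = 1.957 m. Hydraulic radius R = A/P = 0.533/1.957 = 0.2723 m. Q_B = (1/0.016)·0.533·0.2723^(2/3)·√0.0094 = 1.357 m³/s.
Q_A = 2.294 m³/s vs Q_B = 1.357 m³/s, so channel A carries more.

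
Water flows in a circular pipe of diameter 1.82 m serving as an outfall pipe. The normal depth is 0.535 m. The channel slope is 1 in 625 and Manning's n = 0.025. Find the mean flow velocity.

For a circular section of diameter D = 1.82 m at depth y = 0.535 m, the central angle is θ = 2 arccos(1 − 2y/D) = 2.292 rad. Then A = (D²/8)(θ − sin θ) = 0.6381 m² and P = Dθ/2 = 2.086 m.
Hydraulic radius R = A/P = 0.6381/2.086 = 0.3059 m.
From Manning's equation, V = (1/n) R^(2/3) S^(1/2) = (1/0.025) × 0.3059^(2/3) × 0.0016^(1/2) = 0.726 m/s.

V = 0.726 m/s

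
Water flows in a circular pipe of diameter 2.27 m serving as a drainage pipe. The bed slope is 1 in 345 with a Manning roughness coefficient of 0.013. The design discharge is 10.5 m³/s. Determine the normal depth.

Manning's equation rearranged: A R^(2/3) = nQ / (1·√S) = 0.013 × 10.5 / (√0.002899) = 2.535.
At y = 2.11 m: A R^(2/3) = 2.982 — high.
At y = 1.71 m: A R^(2/3) = 2.543 — matches.

y_n = 1.71 m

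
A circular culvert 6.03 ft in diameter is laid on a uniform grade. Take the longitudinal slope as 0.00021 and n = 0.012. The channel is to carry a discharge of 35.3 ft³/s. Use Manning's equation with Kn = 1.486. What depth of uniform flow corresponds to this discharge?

Manning's equation rearranged: A R^(2/3) = nQ / (1.486·√S) = 0.012 × 35.3 / (1.486 × √0.00021) = 19.67.
At y = 3.64 ft: A R^(2/3) = 25.46 — over.
At y = 2.6 ft: A R^(2/3) = 14.49 — short.
At y = 3.1 ft: A R^(2/3) = 19.67 — ≈ 19.67.

y_n = 3.1 ft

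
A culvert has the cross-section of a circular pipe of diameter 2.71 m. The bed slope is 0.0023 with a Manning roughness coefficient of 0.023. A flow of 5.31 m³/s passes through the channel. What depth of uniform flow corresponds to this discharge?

y_n = 1.47 m

Manning's equation rearranged: A R^(2/3) = nQ / (1·√S) = 0.023 × 5.31 / (√0.0023) = 2.547.
Try y = 1.29 m: A R^(2/3) = 2.045 — too small.
Try y = 1.82 m: A R^(2/3) = 3.523 — too large.
Try y = 1.47 m: A R^(2/3) = 2.548 — close enough.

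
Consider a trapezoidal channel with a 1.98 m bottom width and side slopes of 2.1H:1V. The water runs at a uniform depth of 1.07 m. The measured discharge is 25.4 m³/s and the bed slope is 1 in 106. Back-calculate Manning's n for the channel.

With bottom width b = 1.98 m and side slope z = 2.1: A = (b + zy)y = (1.98 + 2.1×1.07)×1.07 = 4.523 m²; P = b + 2y√(1+z²) = 1.98 + 2×1.07×2.326 = 6.958 m.
Hydraulic radius R = A/P = 4.523/6.958 = 0.6501 m.
Rearranging Manning's equation: n = (1/Q) A R^(2/3) S^(1/2) = (1/25.4) × 4.523 × 0.6501^(2/3) × √0.009434 = 0.013.

n = 0.013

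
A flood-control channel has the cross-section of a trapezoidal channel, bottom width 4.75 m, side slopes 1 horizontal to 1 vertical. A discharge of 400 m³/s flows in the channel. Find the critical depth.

At critical depth, Q² T / (g A³) = 1, i.e. A³/T = Q²/g = 400²/9.81 = 16310.
Try y = 5.17 m: A³/T = 8940 — low.
Try y = 7.58 m: A³/T = 41000 — high.
Try y = 6.03 m: A³/T = 16340 — matches.

y_c = 6.03 m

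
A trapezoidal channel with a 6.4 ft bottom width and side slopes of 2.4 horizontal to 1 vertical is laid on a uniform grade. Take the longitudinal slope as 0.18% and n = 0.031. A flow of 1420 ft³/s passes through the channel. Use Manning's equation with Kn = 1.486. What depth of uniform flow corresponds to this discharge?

Manning's equation rearranged: A R^(2/3) = nQ / (1.486·√S) = 0.031 × 1420 / (1.486 × √0.0018) = 698.2.
Try y = 9.88 ft: A R^(2/3) = 887.1 — too large.
Try y = 7.91 ft: A R^(2/3) = 524.7 — too small.
Try y = 8.93 ft: A R^(2/3) = 697.8 — matches.

y_n = 8.93 ft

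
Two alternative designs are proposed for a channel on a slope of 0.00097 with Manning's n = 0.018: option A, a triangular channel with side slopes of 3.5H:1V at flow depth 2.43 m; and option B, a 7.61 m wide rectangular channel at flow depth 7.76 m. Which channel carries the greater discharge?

Channel A: For a triangular section with side slope z = 3.5: A = zy² = 3.5×2.43² = 20.67 m²; P = 2y√(1+z²) = 2×2.43×3.64 = 17.69 m. Hydraulic radius R = A/P = 20.67/17.69 = 1.168 m. Q_A = (1/0.018)·20.67·1.168^(2/3)·√0.00097 = 39.67 m³/s.
Channel B: Flow area A = b·y = 7.61 × 7.76 = 59.05 m². Wetted perimeter P = b + 2y = 7.61 + 2×7.76 = 23.13 m. Hydraulic radius R = A/P = 59.05/23.13 = 2.553 m. Q_B = (1/0.018)·59.05·2.553^(2/3)·√0.00097 = 190.9 m³/s.
Q_A = 39.67 m³/s vs Q_B = 190.9 m³/s, so channel B carries more.

channel B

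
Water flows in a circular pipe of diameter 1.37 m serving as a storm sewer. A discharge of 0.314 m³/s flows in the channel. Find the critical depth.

At critical depth, Q² T / (g A³) = 1, i.e. A³/T = Q²/g = 0.314²/9.81 = 0.01005.
Trying y = 0.362 m: A³/T = 0.02503 — over.
Trying y = 0.247 m: A³/T = 0.005616 — short.
Trying y = 0.287 m: A³/T = 0.01011 — close enough.

y_c = 0.287 m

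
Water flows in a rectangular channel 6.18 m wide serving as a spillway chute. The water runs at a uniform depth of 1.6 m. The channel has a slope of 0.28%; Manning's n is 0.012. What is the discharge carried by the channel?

Flow area A = b·y = 6.18 × 1.6 = 9.888 m². Wetted perimeter P = b + 2y = 6.18 + 2×1.6 = 9.38 m.
Hydraulic radius R = A/P = 9.888/9.38 = 1.054 m.
Manning's equation: Q = (1/n) A R^(2/3) S^(1/2) = (1/0.012) × 9.888 × 1.054^(2/3) × 0.0028^(1/2) = 45.2 m³/s.

Q = 45.2 m³/s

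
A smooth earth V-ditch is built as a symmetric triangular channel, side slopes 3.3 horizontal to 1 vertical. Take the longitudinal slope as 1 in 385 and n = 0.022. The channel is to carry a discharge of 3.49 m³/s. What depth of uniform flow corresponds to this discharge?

Manning's equation rearranged: A R^(2/3) = nQ / (1·√S) = 0.022 × 3.49 / (√0.002597) = 1.507.
Trying y = 0.729 m: A R^(2/3) = 0.8691 — low.
Trying y = 0.975 m: A R^(2/3) = 1.887 — high.
Trying y = 0.896 m: A R^(2/3) = 1.506 — close enough.

y_n = 0.896 m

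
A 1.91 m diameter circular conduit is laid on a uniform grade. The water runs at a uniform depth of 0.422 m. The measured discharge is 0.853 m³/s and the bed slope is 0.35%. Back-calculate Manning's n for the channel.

For a circular section of diameter D = 1.91 m at depth y = 0.422 m, the central angle is θ = 2 arccos(1 − 2y/D) = 1.957 rad. Then A = (D²/8)(θ − sin θ) = 0.4702 m² and P = Dθ/2 = 1.869 m.
Hydraulic radius R = A/P = 0.4702/1.869 = 0.2516 m.
Rearranging Manning's equation: n = (1/Q) A R^(2/3) S^(1/2) = (1/0.853) × 0.4702 × 0.2516^(2/3) × √0.0035 = 0.013.

n = 0.013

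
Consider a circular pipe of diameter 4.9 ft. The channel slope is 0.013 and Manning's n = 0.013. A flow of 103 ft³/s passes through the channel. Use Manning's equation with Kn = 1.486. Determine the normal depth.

y_n = 2.05 ft

Manning's equation rearranged: A R^(2/3) = nQ / (1.486·√S) = 0.013 × 103 / (1.486 × √0.013) = 7.903.
Trying y = 1.69 ft: A R^(2/3) = 5.521 — too small.
Trying y = 2.55 ft: A R^(2/3) = 11.55 — too large.
Trying y = 2.05 ft: A R^(2/3) = 7.894 — close enough.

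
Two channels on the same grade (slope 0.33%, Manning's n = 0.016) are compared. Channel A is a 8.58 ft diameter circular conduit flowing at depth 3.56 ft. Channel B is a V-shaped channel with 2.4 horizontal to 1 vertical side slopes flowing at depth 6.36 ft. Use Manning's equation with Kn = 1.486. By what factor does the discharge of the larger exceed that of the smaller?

Channel A: For a circular section of diameter D = 8.58 ft at depth y = 3.56 ft, the central angle is θ = 2 arccos(1 − 2y/D) = 2.8 rad. Then A = (D²/8)(θ − sin θ) = 22.68 ft² and P = Dθ/2 = 12.01 ft. Hydraulic radius R = A/P = 22.68/12.01 = 1.888 ft. Q_A = (1.486/0.016)·22.68·1.888^(2/3)·√0.0033 = 184.8 ft³/s.
Channel B: For a triangular section with side slope z = 2.4: A = zy² = 2.4×6.36² = 97.08 ft²; P = 2y√(1+z²) = 2×6.36×2.6 = 33.07 ft. Hydraulic radius R = A/P = 97.08/33.07 = 2.935 ft. Q_B = (1.486/0.016)·97.08·2.935^(2/3)·√0.0033 = 1062 ft³/s.
The larger discharge is 1062 ft³/s and the smaller is 184.8 ft³/s; the ratio is 5.75.

5.75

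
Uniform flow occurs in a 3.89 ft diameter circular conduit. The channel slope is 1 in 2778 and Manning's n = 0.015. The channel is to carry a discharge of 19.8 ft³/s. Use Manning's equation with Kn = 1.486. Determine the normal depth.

y_n = 2.89 ft

Manning's equation rearranged: A R^(2/3) = nQ / (1.486·√S) = 0.015 × 19.8 / (1.486 × √0.00036) = 10.53.
Trying y = 2.31 ft: A R^(2/3) = 7.714 — too small.
Trying y = 2.89 ft: A R^(2/3) = 10.52 — close enough.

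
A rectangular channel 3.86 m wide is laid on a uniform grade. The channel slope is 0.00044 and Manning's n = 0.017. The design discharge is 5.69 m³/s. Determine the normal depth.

Manning's equation rearranged: A R^(2/3) = nQ / (1·√S) = 0.017 × 5.69 / (√0.00044) = 4.611.
At y = 1.17 m: A R^(2/3) = 3.656 — too small.
At y = 1.6 m: A R^(2/3) = 5.649 — too large.
At y = 1.38 m: A R^(2/3) = 4.608 — close enough.

y_n = 1.38 m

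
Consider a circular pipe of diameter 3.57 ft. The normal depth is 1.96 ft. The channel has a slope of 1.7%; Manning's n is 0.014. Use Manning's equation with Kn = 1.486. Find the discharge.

For a circular section of diameter D = 3.57 ft at depth y = 1.96 ft, the central angle is θ = 2 arccos(1 − 2y/D) = 3.338 rad. Then A = (D²/8)(θ − sin θ) = 5.629 ft² and P = Dθ/2 = 5.958 ft.
Hydraulic radius R = A/P = 5.629/5.958 = 0.9447 ft.
Manning's equation: Q = (1.486/n) A R^(2/3) S^(1/2) = (1.486/0.014) × 5.629 × 0.9447^(2/3) × 0.017^(1/2) = 75 ft³/s.

Q = 75 ft³/s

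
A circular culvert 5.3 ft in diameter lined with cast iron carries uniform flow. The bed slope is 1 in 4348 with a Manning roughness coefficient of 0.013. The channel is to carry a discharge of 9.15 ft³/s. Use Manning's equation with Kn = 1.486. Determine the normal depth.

y_n = 1.6 ft

Manning's equation rearranged: A R^(2/3) = nQ / (1.486·√S) = 0.013 × 9.15 / (1.486 × √0.00023) = 5.278.
At y = 1.26 ft: A R^(2/3) = 3.299 — short.
At y = 1.92 ft: A R^(2/3) = 7.466 — over.
At y = 1.6 ft: A R^(2/3) = 5.276 — ≈ 5.278.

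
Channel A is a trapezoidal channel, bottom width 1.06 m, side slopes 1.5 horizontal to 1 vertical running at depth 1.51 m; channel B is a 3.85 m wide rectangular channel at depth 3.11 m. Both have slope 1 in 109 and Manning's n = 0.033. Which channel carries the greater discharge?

Channel A: With bottom width b = 1.06 m and side slope z = 1.5: A = (b + zy)y = (1.06 + 1.5×1.51)×1.51 = 5.021 m²; P = b + 2y√(1+z²) = 1.06 + 2×1.51×1.803 = 6.504 m. Hydraulic radius R = A/P = 5.021/6.504 = 0.7719 m. Q_A = (1/0.033)·5.021·0.7719^(2/3)·√0.009174 = 12.26 m³/s.
Channel B: Flow area A = b·y = 3.85 × 3.11 = 11.97 m². Wetted perimeter P = b + 2y = 3.85 + 2×3.11 = 10.07 m. Hydraulic radius R = A/P = 11.97/10.07 = 1.189 m. Q_B = (1/0.033)·11.97·1.189^(2/3)·√0.009174 = 39.01 m³/s.
Q_A = 12.26 m³/s vs Q_B = 39.01 m³/s, so channel B carries more.

channel B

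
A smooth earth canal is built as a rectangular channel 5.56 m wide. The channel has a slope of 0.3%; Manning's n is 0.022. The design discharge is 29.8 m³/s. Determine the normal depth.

y_n = 1.96 m

Manning's equation rearranged: A R^(2/3) = nQ / (1·√S) = 0.022 × 29.8 / (√0.003) = 11.97.
Try y = 2.4 m: A R^(2/3) = 15.8 — too large.
Try y = 1.96 m: A R^(2/3) = 11.96 — ≈ 11.97.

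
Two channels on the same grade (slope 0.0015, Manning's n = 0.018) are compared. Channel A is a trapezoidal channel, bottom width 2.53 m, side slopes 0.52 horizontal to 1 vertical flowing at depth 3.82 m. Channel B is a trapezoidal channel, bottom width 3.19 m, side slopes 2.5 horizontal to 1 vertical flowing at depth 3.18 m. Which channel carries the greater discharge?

channel B

Channel A: With bottom width b = 2.53 m and side slope z = 0.52: A = (b + zy)y = (2.53 + 0.52×3.82)×3.82 = 17.25 m²; P = b + 2y√(1+z²) = 2.53 + 2×3.82×1.127 = 11.14 m. Hydraulic radius R = A/P = 17.25/11.14 = 1.549 m. Q_A = (1/0.018)·17.25·1.549^(2/3)·√0.0015 = 49.69 m³/s.
Channel B: With bottom width b = 3.19 m and side slope z = 2.5: A = (b + zy)y = (3.19 + 2.5×3.18)×3.18 = 35.43 m²; P = b + 2y√(1+z²) = 3.19 + 2×3.18×2.693 = 20.31 m. Hydraulic radius R = A/P = 35.43/20.31 = 1.744 m. Q_B = (1/0.018)·35.43·1.744^(2/3)·√0.0015 = 110.4 m³/s.
Q_A = 49.69 m³/s vs Q_B = 110.4 m³/s, so channel B carries more.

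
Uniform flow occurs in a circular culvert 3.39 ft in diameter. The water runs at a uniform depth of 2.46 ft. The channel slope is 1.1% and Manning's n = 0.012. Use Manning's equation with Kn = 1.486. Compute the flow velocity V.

V = 13.1 ft/s

For a circular section of diameter D = 3.39 ft at depth y = 2.46 ft, the central angle is θ = 2 arccos(1 − 2y/D) = 4.078 rad. Then A = (D²/8)(θ − sin θ) = 7.015 ft² and P = Dθ/2 = 6.912 ft.
Hydraulic radius R = A/P = 7.015/6.912 = 1.015 ft.
From Manning's equation, V = (1.486/n) R^(2/3) S^(1/2) = (1.486/0.012) × 1.015^(2/3) × 0.011^(1/2) = 13.1 ft/s.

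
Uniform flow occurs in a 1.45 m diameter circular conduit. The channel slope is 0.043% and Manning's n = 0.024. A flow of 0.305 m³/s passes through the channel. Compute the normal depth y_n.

y_n = 0.656 m

Manning's equation rearranged: A R^(2/3) = nQ / (1·√S) = 0.024 × 0.305 / (√0.00043) = 0.353.
Try y = 0.766 m: A R^(2/3) = 0.4603 — high.
Try y = 0.56 m: A R^(2/3) = 0.2652 — low.
Try y = 0.656 m: A R^(2/3) = 0.353 — matches.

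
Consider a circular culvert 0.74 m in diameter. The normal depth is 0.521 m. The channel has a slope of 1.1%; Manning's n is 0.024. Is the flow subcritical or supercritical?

For a circular section of diameter D = 0.74 m at depth y = 0.521 m, the central angle is θ = 2 arccos(1 − 2y/D) = 3.982 rad. Then A = (D²/8)(θ − sin θ) = 0.3236 m² and P = Dθ/2 = 1.473 m.
Hydraulic radius R = A/P = 0.3236/1.473 = 0.2196 m.
V = (1/n) R^(2/3) √S = (1/0.024) × 0.2196^(2/3) × √0.011 = 1.591 m/s. Hydraulic depth D_h = A/T = 0.3236/0.6756 = 0.479 m.
Froude number Fr = V/√(g·D_h) = 1.591/√(9.81×0.479) = 0.734, which is less than 1, so the flow is subcritical.

subcritical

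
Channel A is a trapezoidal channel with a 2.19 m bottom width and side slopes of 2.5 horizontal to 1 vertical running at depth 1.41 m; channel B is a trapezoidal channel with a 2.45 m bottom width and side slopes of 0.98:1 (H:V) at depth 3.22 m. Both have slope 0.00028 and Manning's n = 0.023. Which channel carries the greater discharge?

Channel A: With bottom width b = 2.19 m and side slope z = 2.5: A = (b + zy)y = (2.19 + 2.5×1.41)×1.41 = 8.058 m²; P = b + 2y√(1+z²) = 2.19 + 2×1.41×2.693 = 9.783 m. Hydraulic radius R = A/P = 8.058/9.783 = 0.8237 m. Q_A = (1/0.023)·8.058·0.8237^(2/3)·√0.00028 = 5.151 m³/s.
Channel B: With bottom width b = 2.45 m and side slope z = 0.98: A = (b + zy)y = (2.45 + 0.98×3.22)×3.22 = 18.05 m²; P = b + 2y√(1+z²) = 2.45 + 2×3.22×1.4 = 11.47 m. Hydraulic radius R = A/P = 18.05/11.47 = 1.574 m. Q_B = (1/0.023)·18.05·1.574^(2/3)·√0.00028 = 17.77 m³/s.
Q_A = 5.151 m³/s vs Q_B = 17.77 m³/s, so channel B carries more.

channel B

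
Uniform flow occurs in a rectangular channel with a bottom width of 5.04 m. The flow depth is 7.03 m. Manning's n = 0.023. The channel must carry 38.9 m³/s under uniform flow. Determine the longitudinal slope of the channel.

S = 0.00028

Flow area A = b·y = 5.04 × 7.03 = 35.43 m². Wetted perimeter P = b + 2y = 5.04 + 2×7.03 = 19.1 m.
Hydraulic radius R = A/P = 35.43/19.1 = 1.855 m.
From Manning's equation, S = [nQ / (1 A R^(2/3))]² = [0.023 × 38.9 / (1 × 35.43 × 1.855^(2/3))]² = 0.00028.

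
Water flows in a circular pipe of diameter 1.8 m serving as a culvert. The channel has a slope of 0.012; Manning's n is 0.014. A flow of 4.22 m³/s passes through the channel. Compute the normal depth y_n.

Manning's equation rearranged: A R^(2/3) = nQ / (1·√S) = 0.014 × 4.22 / (√0.012) = 0.5393.
Trying y = 0.669 m: A R^(2/3) = 0.4397 — too small.
Trying y = 0.748 m: A R^(2/3) = 0.5398 — close enough.

y_n = 0.748 m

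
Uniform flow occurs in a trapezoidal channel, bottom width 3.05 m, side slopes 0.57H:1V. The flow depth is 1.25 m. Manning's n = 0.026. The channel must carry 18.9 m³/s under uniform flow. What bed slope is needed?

S = 0.0149

With bottom width b = 3.05 m and side slope z = 0.57: A = (b + zy)y = (3.05 + 0.57×1.25)×1.25 = 4.703 m²; P = b + 2y√(1+z²) = 3.05 + 2×1.25×1.151 = 5.928 m.
Hydraulic radius R = A/P = 4.703/5.928 = 0.7934 m.
From Manning's equation, S = [nQ / (1 A R^(2/3))]² = [0.026 × 18.9 / (1 × 4.703 × 0.7934^(2/3))]² = 0.0149.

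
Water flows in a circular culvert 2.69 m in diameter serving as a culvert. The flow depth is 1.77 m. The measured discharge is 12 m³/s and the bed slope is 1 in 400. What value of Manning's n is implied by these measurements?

For a circular section of diameter D = 2.69 m at depth y = 1.77 m, the central angle is θ = 2 arccos(1 − 2y/D) = 3.785 rad. Then A = (D²/8)(θ − sin θ) = 3.966 m² and P = Dθ/2 = 5.09 m.
Hydraulic radius R = A/P = 3.966/5.09 = 0.779 m.
Rearranging Manning's equation: n = (1/Q) A R^(2/3) S^(1/2) = (1/12) × 3.966 × 0.779^(2/3) × √0.0025 = 0.014.

n = 0.014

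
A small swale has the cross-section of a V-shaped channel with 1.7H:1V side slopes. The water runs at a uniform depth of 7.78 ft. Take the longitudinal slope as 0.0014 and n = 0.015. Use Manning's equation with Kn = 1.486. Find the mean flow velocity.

For a triangular section with side slope z = 1.7: A = zy² = 1.7×7.78² = 102.9 ft²; P = 2y√(1+z²) = 2×7.78×1.972 = 30.69 ft.
Hydraulic radius R = A/P = 102.9/30.69 = 3.353 ft.
From Manning's equation, V = (1.486/n) R^(2/3) S^(1/2) = (1.486/0.015) × 3.353^(2/3) × 0.0014^(1/2) = 8.3 ft/s.

V = 8.3 ft/s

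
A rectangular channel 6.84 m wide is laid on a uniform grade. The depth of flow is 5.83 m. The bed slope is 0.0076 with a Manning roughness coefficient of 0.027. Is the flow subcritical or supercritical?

subcritical

Flow area A = b·y = 6.84 × 5.83 = 39.88 m². Wetted perimeter P = b + 2y = 6.84 + 2×5.83 = 18.5 m.
Hydraulic radius R = A/P = 39.88/18.5 = 2.156 m.
V = (1/n) R^(2/3) √S = (1/0.027) × 2.156^(2/3) × √0.0076 = 5.388 m/s. Hydraulic depth D_h = A/T = 39.88/6.84 = 5.83 m.
Froude number Fr = V/√(g·D_h) = 5.388/√(9.81×5.83) = 0.712, which is less than 1, so the flow is subcritical.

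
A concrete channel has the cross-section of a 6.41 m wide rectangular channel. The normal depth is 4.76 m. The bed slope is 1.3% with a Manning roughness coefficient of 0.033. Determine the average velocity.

V = 5.33 m/s

Flow area A = b·y = 6.41 × 4.76 = 30.51 m². Wetted perimeter P = b + 2y = 6.41 + 2×4.76 = 15.93 m.
Hydraulic radius R = A/P = 30.51/15.93 = 1.915 m.
From Manning's equation, V = (1/n) R^(2/3) S^(1/2) = (1/0.033) × 1.915^(2/3) × 0.013^(1/2) = 5.33 m/s.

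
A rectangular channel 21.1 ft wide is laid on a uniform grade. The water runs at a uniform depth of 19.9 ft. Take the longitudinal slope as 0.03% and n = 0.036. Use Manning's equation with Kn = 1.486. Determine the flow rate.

Q = 1090 ft³/s

Flow area A = b·y = 21.1 × 19.9 = 419.9 ft². Wetted perimeter P = b + 2y = 21.1 + 2×19.9 = 60.9 ft.
Hydraulic radius R = A/P = 419.9/60.9 = 6.895 ft.
Manning's equation: Q = (1.486/n) A R^(2/3) S^(1/2) = (1.486/0.036) × 419.9 × 6.895^(2/3) × 0.0003^(1/2) = 1090 ft³/s.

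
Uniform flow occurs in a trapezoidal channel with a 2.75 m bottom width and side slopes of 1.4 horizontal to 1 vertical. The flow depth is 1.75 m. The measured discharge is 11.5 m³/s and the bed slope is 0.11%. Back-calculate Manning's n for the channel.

n = 0.0269

With bottom width b = 2.75 m and side slope z = 1.4: A = (b + zy)y = (2.75 + 1.4×1.75)×1.75 = 9.1 m²; P = b + 2y√(1+z²) = 2.75 + 2×1.75×1.72 = 8.772 m.
Hydraulic radius R = A/P = 9.1/8.772 = 1.037 m.
Rearranging Manning's equation: n = (1/Q) A R^(2/3) S^(1/2) = (1/11.5) × 9.1 × 1.037^(2/3) × √0.0011 = 0.0269.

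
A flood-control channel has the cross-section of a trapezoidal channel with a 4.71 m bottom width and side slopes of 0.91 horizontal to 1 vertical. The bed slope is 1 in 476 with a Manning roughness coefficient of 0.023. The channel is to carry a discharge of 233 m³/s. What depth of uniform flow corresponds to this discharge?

Manning's equation rearranged: A R^(2/3) = nQ / (1·√S) = 0.023 × 233 / (√0.002101) = 116.9.
At y = 4.54 m: A R^(2/3) = 71.21 — too small.
At y = 7.4 m: A R^(2/3) = 192.4 — too large.
At y = 5.82 m: A R^(2/3) = 117 — close enough.

y_n = 5.82 m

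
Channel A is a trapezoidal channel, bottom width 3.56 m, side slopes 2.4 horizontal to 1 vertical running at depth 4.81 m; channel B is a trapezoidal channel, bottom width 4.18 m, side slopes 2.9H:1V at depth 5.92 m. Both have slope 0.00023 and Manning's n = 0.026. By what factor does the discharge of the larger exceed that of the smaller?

1.99

Channel A: With bottom width b = 3.56 m and side slope z = 2.4: A = (b + zy)y = (3.56 + 2.4×4.81)×4.81 = 72.65 m²; P = b + 2y√(1+z²) = 3.56 + 2×4.81×2.6 = 28.57 m. Hydraulic radius R = A/P = 72.65/28.57 = 2.543 m. Q_A = (1/0.026)·72.65·2.543^(2/3)·√0.00023 = 78.95 m³/s.
Channel B: With bottom width b = 4.18 m and side slope z = 2.9: A = (b + zy)y = (4.18 + 2.9×5.92)×5.92 = 126.4 m²; P = b + 2y√(1+z²) = 4.18 + 2×5.92×3.068 = 40.5 m. Hydraulic radius R = A/P = 126.4/40.5 = 3.12 m. Q_B = (1/0.026)·126.4·3.12^(2/3)·√0.00023 = 157.4 m³/s.
The larger discharge is 157.4 m³/s and the smaller is 78.95 m³/s; the ratio is 1.99.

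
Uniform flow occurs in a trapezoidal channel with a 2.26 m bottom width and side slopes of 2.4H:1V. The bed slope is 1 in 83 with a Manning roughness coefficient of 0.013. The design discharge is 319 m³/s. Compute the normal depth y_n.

Manning's equation rearranged: A R^(2/3) = nQ / (1·√S) = 0.013 × 319 / (√0.01205) = 37.78.
At y = 2.49 m: A R^(2/3) = 25.03 — too small.
At y = 3.31 m: A R^(2/3) = 48.76 — too large.
At y = 2.97 m: A R^(2/3) = 37.74 — ≈ 37.78.

y_n = 2.97 m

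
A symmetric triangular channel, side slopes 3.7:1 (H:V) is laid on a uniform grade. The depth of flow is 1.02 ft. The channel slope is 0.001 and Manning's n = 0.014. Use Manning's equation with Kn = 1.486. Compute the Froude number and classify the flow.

For a triangular section with side slope z = 3.7: A = zy² = 3.7×1.02² = 3.849 ft²; P = 2y√(1+z²) = 2×1.02×3.833 = 7.819 ft.
Hydraulic radius R = A/P = 3.849/7.819 = 0.4923 ft.
V = (1.486/n) R^(2/3) √S = (1.486/0.014) × 0.4923^(2/3) × √0.001 = 2.093 ft/s. Hydraulic depth D_h = A/T = 3.849/7.548 = 0.51 ft.
Froude number Fr = V/√(g·D_h) = 2.093/√(32.2×0.51) = 0.516, which is less than 1, so the flow is subcritical.

subcritical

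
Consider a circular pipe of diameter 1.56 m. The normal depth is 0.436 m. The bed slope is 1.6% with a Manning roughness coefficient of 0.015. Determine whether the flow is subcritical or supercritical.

supercritical

For a circular section of diameter D = 1.56 m at depth y = 0.436 m, the central angle is θ = 2 arccos(1 − 2y/D) = 2.228 rad. Then A = (D²/8)(θ − sin θ) = 0.437 m² and P = Dθ/2 = 1.738 m.
Hydraulic radius R = A/P = 0.437/1.738 = 0.2514 m.
V = (1/n) R^(2/3) √S = (1/0.015) × 0.2514^(2/3) × √0.016 = 3.359 m/s. Hydraulic depth D_h = A/T = 0.437/1.4 = 0.3121 m.
Froude number Fr = V/√(g·D_h) = 3.359/√(9.81×0.3121) = 1.92, which is greater than 1, so the flow is supercritical.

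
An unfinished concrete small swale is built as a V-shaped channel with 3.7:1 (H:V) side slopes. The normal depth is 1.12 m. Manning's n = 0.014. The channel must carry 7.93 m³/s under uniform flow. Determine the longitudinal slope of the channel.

S = 0.0013

For a triangular section with side slope z = 3.7: A = zy² = 3.7×1.12² = 4.641 m²; P = 2y√(1+z²) = 2×1.12×3.833 = 8.585 m.
Hydraulic radius R = A/P = 4.641/8.585 = 0.5406 m.
From Manning's equation, S = [nQ / (1 A R^(2/3))]² = [0.014 × 7.93 / (1 × 4.641 × 0.5406^(2/3))]² = 0.0013.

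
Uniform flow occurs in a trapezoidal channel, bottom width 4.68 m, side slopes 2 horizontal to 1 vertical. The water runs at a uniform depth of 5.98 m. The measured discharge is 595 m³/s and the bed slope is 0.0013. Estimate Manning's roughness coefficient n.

With bottom width b = 4.68 m and side slope z = 2: A = (b + zy)y = (4.68 + 2×5.98)×5.98 = 99.51 m²; P = b + 2y√(1+z²) = 4.68 + 2×5.98×2.236 = 31.42 m.
Hydraulic radius R = A/P = 99.51/31.42 = 3.167 m.
Rearranging Manning's equation: n = (1/Q) A R^(2/3) S^(1/2) = (1/595) × 99.51 × 3.167^(2/3) × √0.0013 = 0.013.

n = 0.013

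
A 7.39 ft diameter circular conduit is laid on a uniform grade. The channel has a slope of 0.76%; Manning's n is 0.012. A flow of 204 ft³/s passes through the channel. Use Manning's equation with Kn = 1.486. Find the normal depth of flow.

Manning's equation rearranged: A R^(2/3) = nQ / (1.486·√S) = 0.012 × 204 / (1.486 × √0.0076) = 18.9.
Try y = 3.26 ft: A R^(2/3) = 25.97 — too large.
Try y = 2.13 ft: A R^(2/3) = 11.7 — too small.
Try y = 2.74 ft: A R^(2/3) = 18.92 — ≈ 18.9.

y_n = 2.74 ft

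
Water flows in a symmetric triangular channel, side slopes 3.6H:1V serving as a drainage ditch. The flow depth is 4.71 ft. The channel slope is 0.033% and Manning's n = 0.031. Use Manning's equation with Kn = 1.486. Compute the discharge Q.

Q = 120 ft³/s

For a triangular section with side slope z = 3.6: A = zy² = 3.6×4.71² = 79.86 ft²; P = 2y√(1+z²) = 2×4.71×3.736 = 35.2 ft.
Hydraulic radius R = A/P = 79.86/35.2 = 2.269 ft.
Manning's equation: Q = (1.486/n) A R^(2/3) S^(1/2) = (1.486/0.031) × 79.86 × 2.269^(2/3) × 0.00033^(1/2) = 120 ft³/s.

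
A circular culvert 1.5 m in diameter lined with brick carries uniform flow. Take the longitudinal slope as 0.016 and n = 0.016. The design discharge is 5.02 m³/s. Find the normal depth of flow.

Manning's equation rearranged: A R^(2/3) = nQ / (1·√S) = 0.016 × 5.02 / (√0.016) = 0.635.
Try y = 0.671 m: A R^(2/3) = 0.3788 — low.
Try y = 0.917 m: A R^(2/3) = 0.6352 — matches.

y_n = 0.917 m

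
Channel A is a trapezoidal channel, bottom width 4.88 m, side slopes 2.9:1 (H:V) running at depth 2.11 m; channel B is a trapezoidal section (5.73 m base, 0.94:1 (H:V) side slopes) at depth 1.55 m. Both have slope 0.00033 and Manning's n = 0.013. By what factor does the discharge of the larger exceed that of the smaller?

Channel A: With bottom width b = 4.88 m and side slope z = 2.9: A = (b + zy)y = (4.88 + 2.9×2.11)×2.11 = 23.21 m²; P = b + 2y√(1+z²) = 4.88 + 2×2.11×3.068 = 17.83 m. Hydraulic radius R = A/P = 23.21/17.83 = 1.302 m. Q_A = (1/0.013)·23.21·1.302^(2/3)·√0.00033 = 38.67 m³/s.
Channel B: With bottom width b = 5.73 m and side slope z = 0.94: A = (b + zy)y = (5.73 + 0.94×1.55)×1.55 = 11.14 m²; P = b + 2y√(1+z²) = 5.73 + 2×1.55×1.372 = 9.985 m. Hydraulic radius R = A/P = 11.14/9.985 = 1.116 m. Q_B = (1/0.013)·11.14·1.116^(2/3)·√0.00033 = 16.75 m³/s.
The larger discharge is 38.67 m³/s and the smaller is 16.75 m³/s; the ratio is 2.31.

2.31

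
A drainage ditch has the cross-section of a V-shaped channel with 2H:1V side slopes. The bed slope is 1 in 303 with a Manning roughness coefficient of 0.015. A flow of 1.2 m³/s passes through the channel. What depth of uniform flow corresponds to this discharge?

y_n = 0.61 m

Manning's equation rearranged: A R^(2/3) = nQ / (1·√S) = 0.015 × 1.2 / (√0.0033) = 0.3133.
At y = 0.675 m: A R^(2/3) = 0.4101 — over.
At y = 0.52 m: A R^(2/3) = 0.2045 — short.
At y = 0.61 m: A R^(2/3) = 0.313 — close enough.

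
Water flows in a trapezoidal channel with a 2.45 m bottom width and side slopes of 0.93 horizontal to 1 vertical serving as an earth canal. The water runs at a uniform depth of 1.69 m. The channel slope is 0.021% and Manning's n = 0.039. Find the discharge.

With bottom width b = 2.45 m and side slope z = 0.93: A = (b + zy)y = (2.45 + 0.93×1.69)×1.69 = 6.797 m²; P = b + 2y√(1+z²) = 2.45 + 2×1.69×1.366 = 7.066 m.
Hydraulic radius R = A/P = 6.797/7.066 = 0.9619 m.
Manning's equation: Q = (1/n) A R^(2/3) S^(1/2) = (1/0.039) × 6.797 × 0.9619^(2/3) × 0.00021^(1/2) = 2.46 m³/s.

Q = 2.46 m³/s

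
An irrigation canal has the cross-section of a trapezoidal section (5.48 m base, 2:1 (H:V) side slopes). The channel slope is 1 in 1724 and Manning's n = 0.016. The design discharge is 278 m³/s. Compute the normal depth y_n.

Manning's equation rearranged: A R^(2/3) = nQ / (1·√S) = 0.016 × 278 / (√0.00058) = 184.7.
At y = 6.38 m: A R^(2/3) = 264.2 — too large.
At y = 4.37 m: A R^(2/3) = 114 — too small.
At y = 5.44 m: A R^(2/3) = 184.5 — ≈ 184.7.

y_n = 5.44 m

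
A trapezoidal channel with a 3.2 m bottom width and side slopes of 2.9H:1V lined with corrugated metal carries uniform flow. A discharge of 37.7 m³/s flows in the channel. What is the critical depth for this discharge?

y_c = 1.57 m

At critical depth, Q² T / (g A³) = 1, i.e. A³/T = Q²/g = 37.7²/9.81 = 144.9.
Trying y = 1.88 m: A³/T = 305.1 — high.
Trying y = 1.57 m: A³/T = 146.6 — close enough.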